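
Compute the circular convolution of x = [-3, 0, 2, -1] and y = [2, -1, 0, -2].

(x ⊛ y)[n] = Σ(m=0 to 3) x[m] · y[(n-m) mod 4]

Computing each output sample:
(x ⊛ y)[0] = -5
(x ⊛ y)[1] = -1
(x ⊛ y)[2] = 6
(x ⊛ y)[3] = 2

x ⊛ y = [-5, -1, 6, 2]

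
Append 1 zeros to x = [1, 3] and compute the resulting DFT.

Original 2-point DFT: [4, -2]
Zero-padded 3-point DFT provides frequency interpolation.

DFT_3([x, 0, ...]) = [4, -0.5000-2.5981i, -0.5000+2.5981i]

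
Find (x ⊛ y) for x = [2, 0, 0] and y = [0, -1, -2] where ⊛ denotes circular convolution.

(x ⊛ y)[n] = Σ(m=0 to 2) x[m] · y[(n-m) mod 3]

Computing each output sample:
(x ⊛ y)[0] = 0
(x ⊛ y)[1] = -2
(x ⊛ y)[2] = -4

x ⊛ y = [0, -2, -4]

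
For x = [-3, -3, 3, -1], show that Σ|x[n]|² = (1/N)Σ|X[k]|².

Time domain:
Σ|x[n]|² = |-3|² + |-3|² + |3|² + |-1|² = 28.0000

Frequency domain:
(1/4)Σ|X[k]|² = (1/4)(|-4|² + |-6+2i|² + |4|² + |-6-2i|²) = (1/4)·112.0000 = 28.0000

Both sides agree, confirming Parseval's theorem.

Σ|x[n]|² = (1/N)Σ|X[k]|² = 28.0000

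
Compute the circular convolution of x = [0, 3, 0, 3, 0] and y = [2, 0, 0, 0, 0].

(x ⊛ y)[n] = Σ(m=0 to 4) x[m] · y[(n-m) mod 5]

Computing each output sample:
(x ⊛ y)[0] = 0
(x ⊛ y)[1] = 6
(x ⊛ y)[2] = 0
(x ⊛ y)[3] = 6
(x ⊛ y)[4] = 0

x ⊛ y = [0, 6, 0, 6, 0]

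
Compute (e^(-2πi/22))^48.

Since ω_22^22 = 1, powers reduce modulo 22.
48 mod 22 = 4
So ω_22^48 = ω_22^4 = e^(-2πi·4/22)

ω_22^48 = ω_22^4 = 0.4154-0.9096i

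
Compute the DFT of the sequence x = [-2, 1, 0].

X[k] = Σ(n=0 to 2) x[n] · ω_3^(nk)
where ω_3 = e^(-2πi/3)

Computing each X[k]:
X[0] = -1
X[1] = -2.5000-0.8660i
X[2] = -2.5000+0.8660i

X = [-1, -2.5000-0.8660i, -2.5000+0.8660i]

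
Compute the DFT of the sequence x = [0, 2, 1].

X[k] = Σ(n=0 to 2) x[n] · ω_3^(nk)
where ω_3 = e^(-2πi/3)

Computing each X[k]:
X[0] = 3
X[1] = -1.5000-0.8660i
X[2] = -1.5000+0.8660i

X = [3, -1.5000-0.8660i, -1.5000+0.8660i]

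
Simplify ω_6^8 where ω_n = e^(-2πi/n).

Since ω_6^6 = 1, powers reduce modulo 6.
8 mod 6 = 2
So ω_6^8 = ω_6^2 = e^(-2πi·2/6)

ω_6^8 = ω_6^2 = -0.5000-0.8660i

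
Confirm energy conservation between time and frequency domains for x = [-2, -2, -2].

Time domain:
Σ|x[n]|² = |-2|² + |-2|² + |-2|² = 12.0000

Frequency domain:
(1/3)Σ|X[k]|² = (1/3)(|-6|² + |0|² + |0|²) = (1/3)·36.0000 = 12.0000

Both sides agree, confirming Parseval's theorem.

Σ|x[n]|² = (1/N)Σ|X[k]|² = 12.0000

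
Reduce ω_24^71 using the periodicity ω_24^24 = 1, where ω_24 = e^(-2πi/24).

Since ω_24^24 = 1, powers reduce modulo 24.
71 mod 24 = 23
So ω_24^71 = ω_24^23 = e^(-2πi·23/24)

ω_24^71 = ω_24^23 = 0.9659+0.2588i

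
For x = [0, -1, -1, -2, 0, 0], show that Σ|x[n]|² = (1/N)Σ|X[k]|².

Time domain:
Σ|x[n]|² = |0|² + |-1|² + |-1|² + |-2|² + |0|² + |0|² = 6.0000

Frequency domain:
(1/6)Σ|X[k]|² = (1/6)(|-4|² + |2.0000+1.7321i|² + |-1|² + |2|² + |-1|² + |2.0000-1.7321i|²) = (1/6)·36.0000 = 6.0000

Both sides agree, confirming Parseval's theorem.

Σ|x[n]|² = (1/N)Σ|X[k]|² = 6.0000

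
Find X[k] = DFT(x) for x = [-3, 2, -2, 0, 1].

X[k] = Σ(n=0 to 4) x[n] · ω_5^(nk)
where ω_5 = e^(-2πi/5)

Computing each X[k]:
X[0] = -2
X[1] = -0.4549+0.2245i
X[2] = -6.0451-2.4899i
X[3] = -6.0451+2.4899i
X[4] = -0.4549-0.2245i

X = [-2, -0.4549+0.2245i, -6.0451-2.4899i, -6.0451+2.4899i, -0.4549-0.2245i]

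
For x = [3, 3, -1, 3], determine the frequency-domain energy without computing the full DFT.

Parseval: Σ|x[n]|² = (1/N)Σ|X[k]|², so Σ|X[k]|² = N·Σ|x[n]|² = 4·28.0000

Σ|X[k]|² = N·Σ|x[n]|² = 4·28.0000 = 112.0000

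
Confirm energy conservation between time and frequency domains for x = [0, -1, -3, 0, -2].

Time domain:
Σ|x[n]|² = |0|² + |-1|² + |-3|² + |0|² + |-2|² = 14.0000

Frequency domain:
(1/5)Σ|X[k]|² = (1/5)(|-6|² + |1.5000+0.8123i|² + |1.5000-3.4410i|² + |1.5000+3.4410i|² + |1.5000-0.8123i|²) = (1/5)·70.0000 = 14.0000

Both sides agree, confirming Parseval's theorem.

Σ|x[n]|² = (1/N)Σ|X[k]|² = 14.0000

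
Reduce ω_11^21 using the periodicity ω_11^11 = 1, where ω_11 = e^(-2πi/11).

Since ω_11^11 = 1, powers reduce modulo 11.
21 mod 11 = 10
So ω_11^21 = ω_11^10 = e^(-2πi·10/11)

ω_11^21 = ω_11^10 = 0.8413+0.5406i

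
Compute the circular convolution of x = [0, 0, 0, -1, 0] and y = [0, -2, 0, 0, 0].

(x ⊛ y)[n] = Σ(m=0 to 4) x[m] · y[(n-m) mod 5]

Computing each output sample:
(x ⊛ y)[0] = 0
(x ⊛ y)[1] = 0
(x ⊛ y)[2] = 0
(x ⊛ y)[3] = 0
(x ⊛ y)[4] = 2

x ⊛ y = [0, 0, 0, 0, 2]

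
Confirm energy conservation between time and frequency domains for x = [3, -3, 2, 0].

Time domain:
Σ|x[n]|² = |3|² + |-3|² + |2|² + |0|² = 22.0000

Frequency domain:
(1/4)Σ|X[k]|² = (1/4)(|2|² + |1+3i|² + |8|² + |1-3i|²) = (1/4)·88.0000 = 22.0000

Both sides agree, confirming Parseval's theorem.

Σ|x[n]|² = (1/N)Σ|X[k]|² = 22.0000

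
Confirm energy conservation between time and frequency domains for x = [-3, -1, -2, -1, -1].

Time domain:
Σ|x[n]|² = |-3|² + |-1|² + |-2|² + |-1|² + |-1|² = 16.0000

Frequency domain:
(1/5)Σ|X[k]|² = (1/5)(|-8|² + |-1.1910+0.5878i|² + |-2.3090-0.9511i|² + |-2.3090+0.9511i|² + |-1.1910-0.5878i|²) = (1/5)·80.0000 = 16.0000

Both sides agree, confirming Parseval's theorem.

Σ|x[n]|² = (1/N)Σ|X[k]|² = 16.0000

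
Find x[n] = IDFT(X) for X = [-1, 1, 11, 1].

x[n] = (1/4) Σ(k=0 to 3) X[k] · e^(2πikn/4)

Computing each x[n]:
x[0] = 3
x[1] = -3
x[2] = 2
x[3] = -3

x = [3, -3, 2, -3]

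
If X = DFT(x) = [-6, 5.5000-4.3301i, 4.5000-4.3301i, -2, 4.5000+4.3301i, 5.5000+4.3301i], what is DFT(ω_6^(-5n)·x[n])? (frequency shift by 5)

Modulation property: DFT(ω_6^(-5n)·x[n]) = X[(k-5) mod 6], so circularly shift X by 5 positions.

X[k-5] = [5.5000-4.3301i, 4.5000-4.3301i, -2, 4.5000+4.3301i, 5.5000+4.3301i, -6]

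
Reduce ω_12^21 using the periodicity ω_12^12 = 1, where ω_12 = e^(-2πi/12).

Since ω_12^12 = 1, powers reduce modulo 12.
21 mod 12 = 9
So ω_12^21 = ω_12^9 = e^(-2πi·9/12)

ω_12^21 = ω_12^9 = 1i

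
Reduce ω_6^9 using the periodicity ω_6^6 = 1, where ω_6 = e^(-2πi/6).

Since ω_6^6 = 1, powers reduce modulo 6.
9 mod 6 = 3
So ω_6^9 = ω_6^3 = e^(-2πi·3/6)

ω_6^9 = ω_6^3 = -1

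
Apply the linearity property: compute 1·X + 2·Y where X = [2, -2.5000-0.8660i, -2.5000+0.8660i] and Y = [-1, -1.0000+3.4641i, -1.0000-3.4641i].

By linearity: DFT(1x + 2y) = 1·DFT(x) + 2·DFT(y)
= 1·[2, -2.5000-0.8660i, -2.5000+0.8660i] + 2·[-1, -1.0000+3.4641i, -1.0000-3.4641i]

Computing element-wise:
Z[0] = 1·(2) + 2·(-1) = 0
Z[1] = 1·(-2.5000-0.8660i) + 2·(-1.0000+3.4641i) = -4.5000+6.0622i
Z[2] = 1·(-2.5000+0.8660i) + 2·(-1.0000-3.4641i) = -4.5000-6.0622i

DFT(1x + 2y) = 1·X + 2·Y = [0, -4.5000+6.0622i, -4.5000-6.0622i]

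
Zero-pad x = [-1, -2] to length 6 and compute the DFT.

Original 2-point DFT: [-3, 1]
Zero-padded 6-point DFT provides frequency interpolation.

DFT_6([x, 0, ...]) = [-3, -2.0000+1.7321i, 1.7321i, 1, -1.7321i, -2.0000-1.7321i]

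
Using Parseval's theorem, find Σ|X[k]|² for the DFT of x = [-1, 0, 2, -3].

Parseval: Σ|x[n]|² = (1/N)Σ|X[k]|², so Σ|X[k]|² = N·Σ|x[n]|² = 4·14.0000

Σ|X[k]|² = N·Σ|x[n]|² = 4·14.0000 = 56.0000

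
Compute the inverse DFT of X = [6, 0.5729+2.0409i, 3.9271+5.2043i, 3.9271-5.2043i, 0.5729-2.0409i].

x[n] = (1/5) Σ(k=0 to 4) X[k] · e^(2πikn/5)

Computing each x[n]:
x[0] = 3
x[1] = -2
x[2] = 3
x[3] = 0
x[4] = 2

x = [3, -2, 3, 0, 2]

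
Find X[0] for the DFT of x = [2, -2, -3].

X[0] = Σ(n=0 to 2) x[n] · ω_3^0 = Σ x[n]
= (2) + (-2) + (-3)

X[0] = -3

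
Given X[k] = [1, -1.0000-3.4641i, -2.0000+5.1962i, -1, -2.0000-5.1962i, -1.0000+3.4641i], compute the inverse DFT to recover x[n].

x[n] = (1/6) Σ(k=0 to 5) X[k] · e^(2πikn/6)

Computing each x[n]:
x[0] = -1
x[1] = 0
x[2] = 3
x[3] = 0
x[4] = -2
x[5] = 1

x = [-1, 0, 3, 0, -2, 1]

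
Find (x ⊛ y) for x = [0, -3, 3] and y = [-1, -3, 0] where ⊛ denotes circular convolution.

(x ⊛ y)[n] = Σ(m=0 to 2) x[m] · y[(n-m) mod 3]

Computing each output sample:
(x ⊛ y)[0] = -9
(x ⊛ y)[1] = 3
(x ⊛ y)[2] = 6

x ⊛ y = [-9, 3, 6]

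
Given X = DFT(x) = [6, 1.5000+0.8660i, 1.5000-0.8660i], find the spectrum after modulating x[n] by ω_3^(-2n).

Modulation property: DFT(ω_3^(-2n)·x[n]) = X[(k-2) mod 3], so circularly shift X by 2 positions.

X[k-2] = [1.5000+0.8660i, 1.5000-0.8660i, 6]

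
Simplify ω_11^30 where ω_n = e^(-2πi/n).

Since ω_11^11 = 1, powers reduce modulo 11.
30 mod 11 = 8
So ω_11^30 = ω_11^8 = e^(-2πi·8/11)

ω_11^30 = ω_11^8 = -0.1423+0.9898i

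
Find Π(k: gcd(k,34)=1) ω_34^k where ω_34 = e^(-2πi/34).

The primitive 34th roots of unity are ω_34^k for k coprime to 34: k ∈ {1, 3, 5, 7, 9, 11, 13, 15, 19, 21, 23, 25, 27, 29, 31, 33}
Their product equals the constant term of the cyclotomic polynomial Φ_34(x) up to sign.
For n ≥ 3, the product of all primitive nth roots of unity is 1. (For n=1 it is 1; for n=2 it is -1.)

1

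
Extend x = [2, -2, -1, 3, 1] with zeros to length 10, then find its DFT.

Original 5-point DFT: [3, 0.0729+5.2043i, 3.4271-2.0409i, 3.4271+2.0409i, 0.0729-5.2043i]
Zero-padded 10-point DFT provides frequency interpolation.

DFT_10([x, 0, ...]) = [3, -1.6631-1.3143i, 0.0729+5.2043i, 6.1631+2.1266i, 3.4271-2.0409i, 1, 3.4271+2.0409i, 6.1631-2.1266i, 0.0729-5.2043i, -1.6631+1.3143i]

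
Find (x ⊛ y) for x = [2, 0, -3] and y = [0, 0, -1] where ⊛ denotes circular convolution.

(x ⊛ y)[n] = Σ(m=0 to 2) x[m] · y[(n-m) mod 3]

Computing each output sample:
(x ⊛ y)[0] = 0
(x ⊛ y)[1] = 3
(x ⊛ y)[2] = -2

x ⊛ y = [0, 3, -2]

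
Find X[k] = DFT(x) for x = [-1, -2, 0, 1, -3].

X[k] = Σ(n=0 to 4) x[n] · ω_5^(nk)
where ω_5 = e^(-2πi/5)

Computing each X[k]:
X[0] = -5
X[1] = -3.3541-0.3633i
X[2] = 3.3541-1.5388i
X[3] = 3.3541+1.5388i
X[4] = -3.3541+0.3633i

X = [-5, -3.3541-0.3633i, 3.3541-1.5388i, 3.3541+1.5388i, -3.3541+0.3633i]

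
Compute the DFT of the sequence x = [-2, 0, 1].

X[k] = Σ(n=0 to 2) x[n] · ω_3^(nk)
where ω_3 = e^(-2πi/3)

Computing each X[k]:
X[0] = -1
X[1] = -2.5000+0.8660i
X[2] = -2.5000-0.8660i

X = [-1, -2.5000+0.8660i, -2.5000-0.8660i]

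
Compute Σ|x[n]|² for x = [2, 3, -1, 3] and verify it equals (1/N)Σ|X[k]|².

Time domain:
Σ|x[n]|² = |2|² + |3|² + |-1|² + |3|² = 23.0000

Frequency domain:
(1/4)Σ|X[k]|² = (1/4)(|7|² + |3|² + |-5|² + |3|²) = (1/4)·92.0000 = 23.0000

Both sides agree, confirming Parseval's theorem.

Σ|x[n]|² = (1/N)Σ|X[k]|² = 23.0000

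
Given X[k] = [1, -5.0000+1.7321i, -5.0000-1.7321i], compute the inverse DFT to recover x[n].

x[n] = (1/3) Σ(k=0 to 2) X[k] · e^(2πikn/3)

Computing each x[n]:
x[0] = -3
x[1] = 1
x[2] = 3

x = [-3, 1, 3]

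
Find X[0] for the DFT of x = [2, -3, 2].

X[0] = Σ(n=0 to 2) x[n] · ω_3^0 = Σ x[n]
= (2) + (-3) + (2)

X[0] = 1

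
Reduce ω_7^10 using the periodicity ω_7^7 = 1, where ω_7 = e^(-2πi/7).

Since ω_7^7 = 1, powers reduce modulo 7.
10 mod 7 = 3
So ω_7^10 = ω_7^3 = e^(-2πi·3/7)

ω_7^10 = ω_7^3 = -0.9010-0.4339i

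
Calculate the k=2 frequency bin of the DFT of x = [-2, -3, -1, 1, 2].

X[2] = Σ(n=0 to 4) x[n] · ω_5^(2n) where ω_5 = e^(-2πi/5)
= (-2)·ω_5^0 + (-3)·ω_5^2 + (-1)·ω_5^4 + (1)·ω_5^6 + (2)·ω_5^8

X[2] = -1.1910+1.0368i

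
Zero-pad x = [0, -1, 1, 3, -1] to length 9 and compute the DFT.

Original 5-point DFT: [2, -3.8541+1.1756i, 2.8541-1.9021i, 2.8541+1.9021i, -3.8541-1.1756i]
Zero-padded 9-point DFT provides frequency interpolation.

DFT_9([x, 0, ...]) = [2, -1.1527-2.5981i, -3.3794+2.5981i, 3.5000+2.5981i, 0.0321-2.5981i, 0.0321+2.5981i, 3.5000-2.5981i, -3.3794-2.5981i, -1.1527+2.5981i]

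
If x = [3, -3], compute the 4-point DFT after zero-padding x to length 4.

Original 2-point DFT: [0, 6]
Zero-padded 4-point DFT provides frequency interpolation.

DFT_4([x, 0, ...]) = [0, 3+3i, 6, 3-3i]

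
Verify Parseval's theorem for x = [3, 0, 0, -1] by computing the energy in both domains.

Time domain:
Σ|x[n]|² = |3|² + |0|² + |0|² + |-1|² = 10.0000

Frequency domain:
(1/4)Σ|X[k]|² = (1/4)(|2|² + |3-1i|² + |4|² + |3+1i|²) = (1/4)·40.0000 = 10.0000

Both sides agree, confirming Parseval's theorem.

Σ|x[n]|² = (1/N)Σ|X[k]|² = 10.0000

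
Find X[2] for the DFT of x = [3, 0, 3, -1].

X[2] = Σ(n=0 to 3) x[n] · ω_4^(2n) where ω_4 = e^(-2πi/4)
= (3)·ω_4^0 + (0)·ω_4^2 + (3)·ω_4^4 + (-1)·ω_4^6

X[2] = 7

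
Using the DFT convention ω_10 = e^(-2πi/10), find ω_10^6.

ω_10^6 = e^(-2πi·6/10)
= cos(-2π·6/10) + i·sin(-2π·6/10)
= cos(-12π/10) + i·sin(-12π/10)

ω_10^6 = cos(-12π/10) + i·sin(-12π/10) = -0.8090+0.5878i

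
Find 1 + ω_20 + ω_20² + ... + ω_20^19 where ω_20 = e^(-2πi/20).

Sum of all nth roots of unity equals 0 for n > 1 (geometric series with r ≠ 1).

0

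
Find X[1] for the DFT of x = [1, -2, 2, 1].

X[1] = Σ(n=0 to 3) x[n] · ω_4^(1n) where ω_4 = e^(-2πi/4)
= (1)·ω_4^0 + (-2)·ω_4^1 + (2)·ω_4^2 + (1)·ω_4^3

X[1] = -1+3i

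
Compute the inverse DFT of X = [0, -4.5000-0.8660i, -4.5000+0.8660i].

x[n] = (1/3) Σ(k=0 to 2) X[k] · e^(2πikn/3)

Computing each x[n]:
x[0] = -3
x[1] = 2
x[2] = 1

x = [-3, 2, 1]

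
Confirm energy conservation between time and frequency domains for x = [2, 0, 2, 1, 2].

Time domain:
Σ|x[n]|² = |2|² + |0|² + |2|² + |1|² + |2|² = 13.0000

Frequency domain:
(1/5)Σ|X[k]|² = (1/5)(|7|² + |0.1910+1.3143i|² + |1.3090+2.1266i|² + |1.3090-2.1266i|² + |0.1910-1.3143i|²) = (1/5)·65.0000 = 13.0000

Both sides agree, confirming Parseval's theorem.

Σ|x[n]|² = (1/N)Σ|X[k]|² = 13.0000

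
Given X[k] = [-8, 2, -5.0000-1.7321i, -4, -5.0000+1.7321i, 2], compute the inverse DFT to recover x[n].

x[n] = (1/6) Σ(k=0 to 5) X[k] · e^(2πikn/6)

Computing each x[n]:
x[0] = -3
x[1] = 1
x[2] = -2
x[3] = -3
x[4] = -1
x[5] = 0

x = [-3, 1, -2, -3, -1, 0]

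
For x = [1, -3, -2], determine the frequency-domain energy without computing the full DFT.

Parseval: Σ|x[n]|² = (1/N)Σ|X[k]|², so Σ|X[k]|² = N·Σ|x[n]|² = 3·14.0000

Σ|X[k]|² = N·Σ|x[n]|² = 3·14.0000 = 42.0000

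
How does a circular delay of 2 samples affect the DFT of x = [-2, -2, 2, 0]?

Time shift by 2: X_shifted[k] = ω_4^(2k) · X[k]
Shifted x = [2, 0, -2, -2]

DFT(x[n-2]) = [-2, 4-2i, 2, 4+2i]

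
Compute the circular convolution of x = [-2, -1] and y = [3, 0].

(x ⊛ y)[n] = Σ(m=0 to 1) x[m] · y[(n-m) mod 2]

Computing each output sample:
(x ⊛ y)[0] = -6
(x ⊛ y)[1] = -3

x ⊛ y = [-6, -3]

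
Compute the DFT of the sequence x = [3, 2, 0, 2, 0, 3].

X[k] = Σ(n=0 to 5) x[n] · ω_6^(nk)
where ω_6 = e^(-2πi/6)

Computing each X[k]:
X[0] = 10
X[1] = 3.5000+0.8660i
X[2] = 2.5000+0.8660i
X[3] = -4
X[4] = 2.5000-0.8660i
X[5] = 3.5000-0.8660i

X = [10, 3.5000+0.8660i, 2.5000+0.8660i, -4, 2.5000-0.8660i, 3.5000-0.8660i]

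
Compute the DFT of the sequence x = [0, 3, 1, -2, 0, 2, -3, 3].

X[k] = Σ(n=0 to 7) x[n] · ω_8^(nk)
where ω_8 = e^(-2πi/8)

Computing each X[k]:
X[0] = 4
X[1] = 4.2426-1.1716i
X[2] = 2-4i
X[3] = -4.2426+6.8284i
X[4] = -8
X[5] = -4.2426-6.8284i
X[6] = 2+4i
X[7] = 4.2426+1.1716i

X = [4, 4.2426-1.1716i, 2-4i, -4.2426+6.8284i, -8, -4.2426-6.8284i, 2+4i, 4.2426+1.1716i]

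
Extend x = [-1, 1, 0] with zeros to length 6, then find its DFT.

Original 3-point DFT: [0, -1.5000-0.8660i, -1.5000+0.8660i]
Zero-padded 6-point DFT provides frequency interpolation.

DFT_6([x, 0, ...]) = [0, -0.5000-0.8660i, -1.5000-0.8660i, -2, -1.5000+0.8660i, -0.5000+0.8660i]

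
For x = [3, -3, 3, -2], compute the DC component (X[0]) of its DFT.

X[0] = Σ(n=0 to 3) x[n] · ω_4^0 = Σ x[n]
= (3) + (-3) + (3) + (-2)

X[0] = 1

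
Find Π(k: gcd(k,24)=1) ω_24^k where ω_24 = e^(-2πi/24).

The primitive 24th roots of unity are ω_24^k for k coprime to 24: k ∈ {1, 5, 7, 11, 13, 17, 19, 23}
Their product equals the constant term of the cyclotomic polynomial Φ_24(x) up to sign.
For n ≥ 3, the product of all primitive nth roots of unity is 1. (For n=1 it is 1; for n=2 it is -1.)

1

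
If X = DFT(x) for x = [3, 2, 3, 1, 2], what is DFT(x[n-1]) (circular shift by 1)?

Time shift by 1: X_shifted[k] = ω_5^(1k) · X[k]
Shifted x = [2, 3, 2, 3, 1]

DFT(x[n-1]) = [11, -0.8090-1.3143i, 0.3090-2.1266i, 0.3090+2.1266i, -0.8090+1.3143i]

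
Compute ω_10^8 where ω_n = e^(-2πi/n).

ω_10^8 = e^(-2πi·8/10)
= cos(-2π·8/10) + i·sin(-2π·8/10)
= cos(-16π/10) + i·sin(-16π/10)

ω_10^8 = cos(-16π/10) + i·sin(-16π/10) = 0.3090+0.9511i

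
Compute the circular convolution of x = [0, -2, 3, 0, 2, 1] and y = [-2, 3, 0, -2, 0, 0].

(x ⊛ y)[n] = Σ(m=0 to 5) x[m] · y[(n-m) mod 6]

Computing each output sample:
(x ⊛ y)[0] = 3
(x ⊛ y)[1] = 0
(x ⊛ y)[2] = -14
(x ⊛ y)[3] = 9
(x ⊛ y)[4] = 0
(x ⊛ y)[5] = -2

x ⊛ y = [3, 0, -14, 9, 0, -2]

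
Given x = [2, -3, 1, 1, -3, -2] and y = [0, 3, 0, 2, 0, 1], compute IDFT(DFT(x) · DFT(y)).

(x ⊛ y)[n] = Σ(m=0 to 5) x[m] · y[(n-m) mod 6]

Computing each output sample:
(x ⊛ y)[0] = -7
(x ⊛ y)[1] = 1
(x ⊛ y)[2] = -12
(x ⊛ y)[3] = 4
(x ⊛ y)[4] = -5
(x ⊛ y)[5] = -5

x ⊛ y = [-7, 1, -12, 4, -5, -5]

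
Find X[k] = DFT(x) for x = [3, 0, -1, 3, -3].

X[k] = Σ(n=0 to 4) x[n] · ω_5^(nk)
where ω_5 = e^(-2πi/5)

Computing each X[k]:
X[0] = 2
X[1] = 0.4549-0.5020i
X[2] = 6.0451-5.5676i
X[3] = 6.0451+5.5676i
X[4] = 0.4549+0.5020i

X = [2, 0.4549-0.5020i, 6.0451-5.5676i, 6.0451+5.5676i, 0.4549+0.5020i]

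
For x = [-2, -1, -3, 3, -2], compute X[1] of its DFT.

X[1] = Σ(n=0 to 4) x[n] · ω_5^(1n) where ω_5 = e^(-2πi/5)
= (-2)·ω_5^0 + (-1)·ω_5^1 + (-3)·ω_5^2 + (3)·ω_5^3 + (-2)·ω_5^4

X[1] = -2.9271+2.5757i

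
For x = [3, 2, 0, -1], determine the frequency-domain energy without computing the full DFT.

Parseval: Σ|x[n]|² = (1/N)Σ|X[k]|², so Σ|X[k]|² = N·Σ|x[n]|² = 4·14.0000

Σ|X[k]|² = N·Σ|x[n]|² = 4·14.0000 = 56.0000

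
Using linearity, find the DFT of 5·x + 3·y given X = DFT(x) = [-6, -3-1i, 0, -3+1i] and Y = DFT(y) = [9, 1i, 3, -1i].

By linearity: DFT(5x + 3y) = 5·DFT(x) + 3·DFT(y)
= 5·[-6, -3-1i, 0, -3+1i] + 3·[9, 1i, 3, -1i]

Computing element-wise:
Z[0] = 5·(-6) + 3·(9) = -3
Z[1] = 5·(-3-1i) + 3·(1i) = -15-2i
Z[2] = 5·(0) + 3·(3) = 9
Z[3] = 5·(-3+1i) + 3·(-1i) = -15+2i

DFT(5x + 3y) = 5·X + 3·Y = [-3, -15-2i, 9, -15+2i]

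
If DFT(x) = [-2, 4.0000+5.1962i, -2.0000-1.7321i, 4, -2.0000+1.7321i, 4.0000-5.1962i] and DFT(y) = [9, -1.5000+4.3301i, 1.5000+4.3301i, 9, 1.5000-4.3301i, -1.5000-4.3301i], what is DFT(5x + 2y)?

By linearity: DFT(5x + 2y) = 5·DFT(x) + 2·DFT(y)
= 5·[-2, 4.0000+5.1962i, -2.0000-1.7321i, 4, -2.0000+1.7321i, 4.0000-5.1962i] + 2·[9, -1.5000+4.3301i, 1.5000+4.3301i, 9, 1.5000-4.3301i, -1.5000-4.3301i]

Computing element-wise:
Z[0] = 5·(-2) + 2·(9) = 8
Z[1] = 5·(4.0000+5.1962i) + 2·(-1.5000+4.3301i) = 17.0000+34.6412i
Z[2] = 5·(-2.0000-1.7321i) + 2·(1.5000+4.3301i) = -7.0000-0.0003i
Z[3] = 5·(4) + 2·(9) = 38
Z[4] = 5·(-2.0000+1.7321i) + 2·(1.5000-4.3301i) = -7.0000+0.0003i
Z[5] = 5·(4.0000-5.1962i) + 2·(-1.5000-4.3301i) = 17.0000-34.6412i

DFT(5x + 2y) = 5·X + 2·Y = [8, 17.0000+34.6412i, -7.0000-0.0003i, 38, -7.0000+0.0003i, 17.0000-34.6412i]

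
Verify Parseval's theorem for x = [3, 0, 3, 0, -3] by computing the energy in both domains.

Time domain:
Σ|x[n]|² = |3|² + |0|² + |3|² + |0|² + |-3|² = 27.0000

Frequency domain:
(1/5)Σ|X[k]|² = (1/5)(|3|² + |-0.3541-4.6165i|² + |6.3541+1.0898i|² + |6.3541-1.0898i|² + |-0.3541+4.6165i|²) = (1/5)·135.0000 = 27.0000

Both sides agree, confirming Parseval's theorem.

Σ|x[n]|² = (1/N)Σ|X[k]|² = 27.0000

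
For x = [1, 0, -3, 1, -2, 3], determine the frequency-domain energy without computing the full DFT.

Parseval: Σ|x[n]|² = (1/N)Σ|X[k]|², so Σ|X[k]|² = N·Σ|x[n]|² = 6·24.0000

Σ|X[k]|² = N·Σ|x[n]|² = 6·24.0000 = 144.0000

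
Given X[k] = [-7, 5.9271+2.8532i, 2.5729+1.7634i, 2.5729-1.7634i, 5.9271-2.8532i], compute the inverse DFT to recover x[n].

x[n] = (1/5) Σ(k=0 to 4) X[k] · e^(2πikn/5)

Computing each x[n]:
x[0] = 2
x[1] = -3
x[2] = -3
x[3] = -3
x[4] = 0

x = [2, -3, -3, -3, 0]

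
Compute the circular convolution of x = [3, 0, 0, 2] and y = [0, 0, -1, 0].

(x ⊛ y)[n] = Σ(m=0 to 3) x[m] · y[(n-m) mod 4]

Computing each output sample:
(x ⊛ y)[0] = 0
(x ⊛ y)[1] = -2
(x ⊛ y)[2] = -3
(x ⊛ y)[3] = 0

x ⊛ y = [0, -2, -3, 0]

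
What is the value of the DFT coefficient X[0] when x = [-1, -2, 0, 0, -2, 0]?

X[0] = Σ(n=0 to 5) x[n] · ω_6^0 = Σ x[n]
= (-1) + (-2) + (0) + (0) + (-2) + (0)

X[0] = -5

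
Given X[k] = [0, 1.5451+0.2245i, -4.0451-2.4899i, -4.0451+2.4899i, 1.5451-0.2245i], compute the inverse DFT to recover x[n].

x[n] = (1/5) Σ(k=0 to 4) X[k] · e^(2πikn/5)

Computing each x[n]:
x[0] = -1
x[1] = 2
x[2] = -2
x[3] = 0
x[4] = 1

x = [-1, 2, -2, 0, 1]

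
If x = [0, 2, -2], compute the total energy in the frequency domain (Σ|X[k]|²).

Parseval: Σ|x[n]|² = (1/N)Σ|X[k]|², so Σ|X[k]|² = N·Σ|x[n]|² = 3·8.0000

Σ|X[k]|² = N·Σ|x[n]|² = 3·8.0000 = 24.0000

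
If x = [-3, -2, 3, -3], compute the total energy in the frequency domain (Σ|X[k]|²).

Parseval: Σ|x[n]|² = (1/N)Σ|X[k]|², so Σ|X[k]|² = N·Σ|x[n]|² = 4·31.0000

Σ|X[k]|² = N·Σ|x[n]|² = 4·31.0000 = 124.0000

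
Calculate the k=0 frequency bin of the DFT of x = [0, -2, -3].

X[0] = Σ(n=0 to 2) x[n] · ω_3^0 = Σ x[n]
= (0) + (-2) + (-3)

X[0] = -5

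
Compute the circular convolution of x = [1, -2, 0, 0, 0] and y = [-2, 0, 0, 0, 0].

(x ⊛ y)[n] = Σ(m=0 to 4) x[m] · y[(n-m) mod 5]

Computing each output sample:
(x ⊛ y)[0] = -2
(x ⊛ y)[1] = 4
(x ⊛ y)[2] = 0
(x ⊛ y)[3] = 0
(x ⊛ y)[4] = 0

x ⊛ y = [-2, 4, 0, 0, 0]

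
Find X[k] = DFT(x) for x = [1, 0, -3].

X[k] = Σ(n=0 to 2) x[n] · ω_3^(nk)
where ω_3 = e^(-2πi/3)

Computing each X[k]:
X[0] = -2
X[1] = 2.5000-2.5981i
X[2] = 2.5000+2.5981i

X = [-2, 2.5000-2.5981i, 2.5000+2.5981i]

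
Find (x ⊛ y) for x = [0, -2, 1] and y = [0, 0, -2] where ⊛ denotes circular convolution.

(x ⊛ y)[n] = Σ(m=0 to 2) x[m] · y[(n-m) mod 3]

Computing each output sample:
(x ⊛ y)[0] = 4
(x ⊛ y)[1] = -2
(x ⊛ y)[2] = 0

x ⊛ y = [4, -2, 0]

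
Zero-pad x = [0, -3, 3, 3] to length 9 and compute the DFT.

Original 4-point DFT: [3, -3+6i, 3, -3-6i]
Zero-padded 9-point DFT provides frequency interpolation.

DFT_9([x, 0, ...]) = [3, -3.2772-3.6241i, -4.8400+4.5264i, 3.0000+5.1962i, 3.6172+0.3563i, 3.6172-0.3563i, 3.0000-5.1962i, -4.8400-4.5264i, -3.2772+3.6241i]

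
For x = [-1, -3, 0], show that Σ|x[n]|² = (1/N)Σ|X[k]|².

Time domain:
Σ|x[n]|² = |-1|² + |-3|² + |0|² = 10.0000

Frequency domain:
(1/3)Σ|X[k]|² = (1/3)(|-4|² + |0.5000+2.5981i|² + |0.5000-2.5981i|²) = (1/3)·30.0000 = 10.0000

Both sides agree, confirming Parseval's theorem.

Σ|x[n]|² = (1/N)Σ|X[k]|² = 10.0000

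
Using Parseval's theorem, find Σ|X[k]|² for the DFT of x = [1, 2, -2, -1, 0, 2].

Parseval: Σ|x[n]|² = (1/N)Σ|X[k]|², so Σ|X[k]|² = N·Σ|x[n]|² = 6·14.0000

Σ|X[k]|² = N·Σ|x[n]|² = 6·14.0000 = 84.0000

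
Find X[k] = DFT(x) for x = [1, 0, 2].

X[k] = Σ(n=0 to 2) x[n] · ω_3^(nk)
where ω_3 = e^(-2πi/3)

Computing each X[k]:
X[0] = 3
X[1] = 1.7321i
X[2] = -1.7321i

X = [3, 1.7321i, -1.7321i]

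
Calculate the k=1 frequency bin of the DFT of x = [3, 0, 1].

X[1] = Σ(n=0 to 2) x[n] · ω_3^(1n) where ω_3 = e^(-2πi/3)
= (3)·ω_3^0 + (0)·ω_3^1 + (1)·ω_3^2

X[1] = 2.5000+0.8660i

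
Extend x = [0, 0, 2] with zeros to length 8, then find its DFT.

Original 3-point DFT: [2, -1.0000+1.7321i, -1.0000-1.7321i]
Zero-padded 8-point DFT provides frequency interpolation.

DFT_8([x, 0, ...]) = [2, -2i, -2, 2i, 2, -2i, -2, 2i]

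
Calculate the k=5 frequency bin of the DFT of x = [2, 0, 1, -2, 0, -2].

X[5] = Σ(n=0 to 5) x[n] · ω_6^(5n) where ω_6 = e^(-2πi/6)
= (2)·ω_6^0 + (0)·ω_6^5 + (1)·ω_6^10 + (-2)·ω_6^15 + (0)·ω_6^20 + (-2)·ω_6^25

X[5] = 2.5000+2.5981i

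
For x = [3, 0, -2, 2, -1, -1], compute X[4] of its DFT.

X[4] = Σ(n=0 to 5) x[n] · ω_6^(4n) where ω_6 = e^(-2πi/6)
= (3)·ω_6^0 + (0)·ω_6^4 + (-2)·ω_6^8 + (2)·ω_6^12 + (-1)·ω_6^16 + (-1)·ω_6^20

X[4] = 7.0000+1.7321i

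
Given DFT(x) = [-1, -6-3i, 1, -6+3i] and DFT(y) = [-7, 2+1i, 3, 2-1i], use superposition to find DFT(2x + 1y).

By linearity: DFT(2x + 1y) = 2·DFT(x) + 1·DFT(y)
= 2·[-1, -6-3i, 1, -6+3i] + 1·[-7, 2+1i, 3, 2-1i]

Computing element-wise:
Z[0] = 2·(-1) + 1·(-7) = -9
Z[1] = 2·(-6-3i) + 1·(2+1i) = -10-5i
Z[2] = 2·(1) + 1·(3) = 5
Z[3] = 2·(-6+3i) + 1·(2-1i) = -10+5i

DFT(2x + 1y) = 2·X + 1·Y = [-9, -10-5i, 5, -10+5i]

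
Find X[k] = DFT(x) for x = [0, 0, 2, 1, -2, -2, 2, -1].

X[k] = Σ(n=0 to 7) x[n] · ω_8^(nk)
where ω_8 = e^(-2πi/8)

Computing each X[k]:
X[0] = 0
X[1] = 2.0000-2.8284i
X[2] = -6+2i
X[3] = 2.0000-2.8284i
X[4] = 4
X[5] = 2.0000+2.8284i
X[6] = -6-2i
X[7] = 2.0000+2.8284i

X = [0, 2.0000-2.8284i, -6+2i, 2.0000-2.8284i, 4, 2.0000+2.8284i, -6-2i, 2.0000+2.8284i]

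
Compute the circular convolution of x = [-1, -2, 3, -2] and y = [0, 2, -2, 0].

(x ⊛ y)[n] = Σ(m=0 to 3) x[m] · y[(n-m) mod 4]

Computing each output sample:
(x ⊛ y)[0] = -10
(x ⊛ y)[1] = 2
(x ⊛ y)[2] = -2
(x ⊛ y)[3] = 10

x ⊛ y = [-10, 2, -2, 10]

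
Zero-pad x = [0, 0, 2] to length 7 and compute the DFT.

Original 3-point DFT: [2, -1.0000+1.7321i, -1.0000-1.7321i]
Zero-padded 7-point DFT provides frequency interpolation.

DFT_7([x, 0, ...]) = [2, -0.4450-1.9499i, -1.8019+0.8678i, 1.2470+1.5637i, 1.2470-1.5637i, -1.8019-0.8678i, -0.4450+1.9499i]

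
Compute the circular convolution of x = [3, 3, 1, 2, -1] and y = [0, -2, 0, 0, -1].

(x ⊛ y)[n] = Σ(m=0 to 4) x[m] · y[(n-m) mod 5]

Computing each output sample:
(x ⊛ y)[0] = -1
(x ⊛ y)[1] = -7
(x ⊛ y)[2] = -8
(x ⊛ y)[3] = -1
(x ⊛ y)[4] = -7

x ⊛ y = [-1, -7, -8, -1, -7]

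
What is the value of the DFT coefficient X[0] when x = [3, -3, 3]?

X[0] = Σ(n=0 to 2) x[n] · ω_3^0 = Σ x[n]
= (3) + (-3) + (3)

X[0] = 3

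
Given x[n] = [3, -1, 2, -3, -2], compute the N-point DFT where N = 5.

X[k] = Σ(n=0 to 4) x[n] · ω_5^(nk)
where ω_5 = e^(-2πi/5)

Computing each X[k]:
X[0] = -1
X[1] = 2.8820-3.8900i
X[2] = 5.1180+4.1675i
X[3] = 5.1180-4.1675i
X[4] = 2.8820+3.8900i

X = [-1, 2.8820-3.8900i, 5.1180+4.1675i, 5.1180-4.1675i, 2.8820+3.8900i]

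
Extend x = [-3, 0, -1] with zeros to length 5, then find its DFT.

Original 3-point DFT: [-4, -2.5000-0.8660i, -2.5000+0.8660i]
Zero-padded 5-point DFT provides frequency interpolation.

DFT_5([x, 0, ...]) = [-4, -2.1910+0.5878i, -3.3090-0.9511i, -3.3090+0.9511i, -2.1910-0.5878i]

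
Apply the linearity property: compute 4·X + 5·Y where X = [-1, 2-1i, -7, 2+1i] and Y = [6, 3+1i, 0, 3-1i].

By linearity: DFT(4x + 5y) = 4·DFT(x) + 5·DFT(y)
= 4·[-1, 2-1i, -7, 2+1i] + 5·[6, 3+1i, 0, 3-1i]

Computing element-wise:
Z[0] = 4·(-1) + 5·(6) = 26
Z[1] = 4·(2-1i) + 5·(3+1i) = 23+1i
Z[2] = 4·(-7) + 5·(0) = -28
Z[3] = 4·(2+1i) + 5·(3-1i) = 23-1i

DFT(4x + 5y) = 4·X + 5·Y = [26, 23+1i, -28, 23-1i]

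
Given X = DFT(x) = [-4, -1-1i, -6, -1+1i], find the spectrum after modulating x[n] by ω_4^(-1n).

Modulation property: DFT(ω_4^(-1n)·x[n]) = X[(k-1) mod 4], so circularly shift X by 1 positions.

X[k-1] = [-1+1i, -4, -1-1i, -6]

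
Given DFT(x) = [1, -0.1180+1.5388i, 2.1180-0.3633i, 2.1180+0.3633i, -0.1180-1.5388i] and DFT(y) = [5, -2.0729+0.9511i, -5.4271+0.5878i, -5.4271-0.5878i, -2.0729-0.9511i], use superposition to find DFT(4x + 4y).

By linearity: DFT(4x + 4y) = 4·DFT(x) + 4·DFT(y)
= 4·[1, -0.1180+1.5388i, 2.1180-0.3633i, 2.1180+0.3633i, -0.1180-1.5388i] + 4·[5, -2.0729+0.9511i, -5.4271+0.5878i, -5.4271-0.5878i, -2.0729-0.9511i]

Computing element-wise:
Z[0] = 4·(1) + 4·(5) = 24
Z[1] = 4·(-0.1180+1.5388i) + 4·(-2.0729+0.9511i) = -8.7636+9.9596i
Z[2] = 4·(2.1180-0.3633i) + 4·(-5.4271+0.5878i) = -13.2364+0.8980i
Z[3] = 4·(2.1180+0.3633i) + 4·(-5.4271-0.5878i) = -13.2364-0.8980i
Z[4] = 4·(-0.1180-1.5388i) + 4·(-2.0729-0.9511i) = -8.7636-9.9596i

DFT(4x + 4y) = 4·X + 4·Y = [24, -8.7636+9.9596i, -13.2364+0.8980i, -13.2364-0.8980i, -8.7636-9.9596i]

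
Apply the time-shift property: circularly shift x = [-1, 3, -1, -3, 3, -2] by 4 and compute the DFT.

Time shift by 4: X_shifted[k] = ω_6^(4k) · X[k]
Shifted x = [-1, -3, 3, -2, -1, 3]

DFT(x[n-4]) = [-1, 1.7321i, -4.0000+8.6603i, 3, -4.0000-8.6603i, -1.7321i]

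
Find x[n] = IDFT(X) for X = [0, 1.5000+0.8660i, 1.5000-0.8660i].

x[n] = (1/3) Σ(k=0 to 2) X[k] · e^(2πikn/3)

Computing each x[n]:
x[0] = 1
x[1] = -1
x[2] = 0

x = [1, -1, 0]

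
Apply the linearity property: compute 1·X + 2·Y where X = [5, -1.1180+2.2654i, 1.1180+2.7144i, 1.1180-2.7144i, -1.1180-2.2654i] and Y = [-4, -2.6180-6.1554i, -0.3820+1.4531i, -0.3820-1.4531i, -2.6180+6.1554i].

By linearity: DFT(1x + 2y) = 1·DFT(x) + 2·DFT(y)
= 1·[5, -1.1180+2.2654i, 1.1180+2.7144i, 1.1180-2.7144i, -1.1180-2.2654i] + 2·[-4, -2.6180-6.1554i, -0.3820+1.4531i, -0.3820-1.4531i, -2.6180+6.1554i]

Computing element-wise:
Z[0] = 1·(5) + 2·(-4) = -3
Z[1] = 1·(-1.1180+2.2654i) + 2·(-2.6180-6.1554i) = -6.3540-10.0454i
Z[2] = 1·(1.1180+2.7144i) + 2·(-0.3820+1.4531i) = 0.3540+5.6206i
Z[3] = 1·(1.1180-2.7144i) + 2·(-0.3820-1.4531i) = 0.3540-5.6206i
Z[4] = 1·(-1.1180-2.2654i) + 2·(-2.6180+6.1554i) = -6.3540+10.0454i

DFT(1x + 2y) = 1·X + 2·Y = [-3, -6.3540-10.0454i, 0.3540+5.6206i, 0.3540-5.6206i, -6.3540+10.0454i]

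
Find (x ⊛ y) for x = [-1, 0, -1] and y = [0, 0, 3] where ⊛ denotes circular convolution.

(x ⊛ y)[n] = Σ(m=0 to 2) x[m] · y[(n-m) mod 3]

Computing each output sample:
(x ⊛ y)[0] = 0
(x ⊛ y)[1] = -3
(x ⊛ y)[2] = -3

x ⊛ y = [0, -3, -3]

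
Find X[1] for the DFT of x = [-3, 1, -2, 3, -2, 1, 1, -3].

X[1] = Σ(n=0 to 7) x[n] · ω_8^(1n) where ω_8 = e^(-2πi/8)
= (-3)·ω_8^0 + (1)·ω_8^1 + (-2)·ω_8^2 + (3)·ω_8^3 + (-2)·ω_8^4 + (1)·ω_8^5 + (1)·ω_8^6 + (-3)·ω_8^7

X[1] = -5.2426-1.2426i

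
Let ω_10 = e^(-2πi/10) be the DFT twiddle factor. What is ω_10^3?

ω_10^3 = e^(-2πi·3/10)
= cos(-2π·3/10) + i·sin(-2π·3/10)
= cos(-6π/10) + i·sin(-6π/10)

ω_10^3 = cos(-6π/10) + i·sin(-6π/10) = -0.3090-0.9511i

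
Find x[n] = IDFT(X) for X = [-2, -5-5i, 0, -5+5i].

x[n] = (1/4) Σ(k=0 to 3) X[k] · e^(2πikn/4)

Computing each x[n]:
x[0] = -3
x[1] = 2
x[2] = 2
x[3] = -3

x = [-3, 2, 2, -3]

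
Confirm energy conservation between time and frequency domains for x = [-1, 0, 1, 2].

Time domain:
Σ|x[n]|² = |-1|² + |0|² + |1|² + |2|² = 6.0000

Frequency domain:
(1/4)Σ|X[k]|² = (1/4)(|2|² + |-2+2i|² + |-2|² + |-2-2i|²) = (1/4)·24.0000 = 6.0000

Both sides agree, confirming Parseval's theorem.

Σ|x[n]|² = (1/N)Σ|X[k]|² = 6.0000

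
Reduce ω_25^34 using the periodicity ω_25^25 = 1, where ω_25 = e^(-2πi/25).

Since ω_25^25 = 1, powers reduce modulo 25.
34 mod 25 = 9
So ω_25^34 = ω_25^9 = e^(-2πi·9/25)

ω_25^34 = ω_25^9 = -0.6374-0.7705i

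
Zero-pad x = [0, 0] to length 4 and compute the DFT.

Original 2-point DFT: [0, 0]
Zero-padded 4-point DFT provides frequency interpolation.

DFT_4([x, 0, ...]) = [0, 0, 0, 0]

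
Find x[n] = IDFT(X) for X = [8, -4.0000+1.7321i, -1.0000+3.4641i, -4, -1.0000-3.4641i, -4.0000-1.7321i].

x[n] = (1/6) Σ(k=0 to 5) X[k] · e^(2πikn/6)

Computing each x[n]:
x[0] = -1
x[1] = 0
x[2] = 2
x[3] = 3
x[4] = 1
x[5] = 3

x = [-1, 0, 2, 3, 1, 3]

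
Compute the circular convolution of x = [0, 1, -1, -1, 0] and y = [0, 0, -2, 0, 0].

(x ⊛ y)[n] = Σ(m=0 to 4) x[m] · y[(n-m) mod 5]

Computing each output sample:
(x ⊛ y)[0] = 2
(x ⊛ y)[1] = 0
(x ⊛ y)[2] = 0
(x ⊛ y)[3] = -2
(x ⊛ y)[4] = 2

x ⊛ y = [2, 0, 0, -2, 2]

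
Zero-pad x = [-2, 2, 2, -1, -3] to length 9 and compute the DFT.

Original 5-point DFT: [-2, -3.1180-6.5186i, -0.8820-0.0858i, -0.8820+0.0858i, -3.1180+6.5186i]
Zero-padded 9-point DFT provides frequency interpolation.

DFT_9([x, 0, ...]) = [-2, 3.1985-1.3631i, -5.3302-5.4480i, -3.5000+2.5981i, -2.3682-1.4869i, -2.3682+1.4869i, -3.5000-2.5981i, -5.3302+5.4480i, 3.1985+1.3631i]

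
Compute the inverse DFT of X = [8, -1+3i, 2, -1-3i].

x[n] = (1/4) Σ(k=0 to 3) X[k] · e^(2πikn/4)

Computing each x[n]:
x[0] = 2
x[1] = 0
x[2] = 3
x[3] = 3

x = [2, 0, 3, 3]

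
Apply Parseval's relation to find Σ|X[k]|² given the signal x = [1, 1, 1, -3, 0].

Parseval: Σ|x[n]|² = (1/N)Σ|X[k]|², so Σ|X[k]|² = N·Σ|x[n]|² = 5·12.0000

Σ|X[k]|² = N·Σ|x[n]|² = 5·12.0000 = 60.0000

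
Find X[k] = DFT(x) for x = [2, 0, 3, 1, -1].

X[k] = Σ(n=0 to 4) x[n] · ω_5^(nk)
where ω_5 = e^(-2πi/5)

Computing each X[k]:
X[0] = 5
X[1] = -1.5451-2.1266i
X[2] = 4.0451+1.3143i
X[3] = 4.0451-1.3143i
X[4] = -1.5451+2.1266i

X = [5, -1.5451-2.1266i, 4.0451+1.3143i, 4.0451-1.3143i, -1.5451+2.1266i]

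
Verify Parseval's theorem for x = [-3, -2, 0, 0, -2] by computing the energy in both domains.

Time domain:
Σ|x[n]|² = |-3|² + |-2|² + |0|² + |0|² + |-2|² = 17.0000

Frequency domain:
(1/5)Σ|X[k]|² = (1/5)(|-7|² + |-4.2361|² + |0.2361|² + |0.2361|² + |-4.2361|²) = (1/5)·85.0000 = 17.0000

Both sides agree, confirming Parseval's theorem.

Σ|x[n]|² = (1/N)Σ|X[k]|² = 17.0000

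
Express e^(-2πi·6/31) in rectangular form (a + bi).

ω_31^6 = e^(-2πi·6/31)
= cos(-2π·6/31) + i·sin(-2π·6/31)
= cos(-12π/31) + i·sin(-12π/31)

ω_31^6 = cos(-12π/31) + i·sin(-12π/31) = 0.3473-0.9378i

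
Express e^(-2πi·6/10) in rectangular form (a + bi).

ω_10^6 = e^(-2πi·6/10)
= cos(-2π·6/10) + i·sin(-2π·6/10)
= cos(-12π/10) + i·sin(-12π/10)

ω_10^6 = cos(-12π/10) + i·sin(-12π/10) = -0.8090+0.5878i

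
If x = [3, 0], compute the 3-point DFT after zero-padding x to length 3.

Original 2-point DFT: [3, 3]
Zero-padded 3-point DFT provides frequency interpolation.

DFT_3([x, 0, ...]) = [3, 3, 3]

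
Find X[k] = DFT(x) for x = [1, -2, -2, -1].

X[k] = Σ(n=0 to 3) x[n] · ω_4^(nk)
where ω_4 = e^(-2πi/4)

Computing each X[k]:
X[0] = -4
X[1] = 3+1i
X[2] = 2
X[3] = 3-1i

X = [-4, 3+1i, 2, 3-1i]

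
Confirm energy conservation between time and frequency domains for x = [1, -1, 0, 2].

Time domain:
Σ|x[n]|² = |1|² + |-1|² + |0|² + |2|² = 6.0000

Frequency domain:
(1/4)Σ|X[k]|² = (1/4)(|2|² + |1+3i|² + |0|² + |1-3i|²) = (1/4)·24.0000 = 6.0000

Both sides agree, confirming Parseval's theorem.

Σ|x[n]|² = (1/N)Σ|X[k]|² = 6.0000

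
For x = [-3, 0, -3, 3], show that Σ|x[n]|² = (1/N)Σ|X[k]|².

Time domain:
Σ|x[n]|² = |-3|² + |0|² + |-3|² + |3|² = 27.0000

Frequency domain:
(1/4)Σ|X[k]|² = (1/4)(|-3|² + |3i|² + |-9|² + |-3i|²) = (1/4)·108.0000 = 27.0000

Both sides agree, confirming Parseval's theorem.

Σ|x[n]|² = (1/N)Σ|X[k]|² = 27.0000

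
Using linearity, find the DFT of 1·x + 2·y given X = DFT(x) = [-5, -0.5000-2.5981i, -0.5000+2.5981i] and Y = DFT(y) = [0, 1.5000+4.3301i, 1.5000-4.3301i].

By linearity: DFT(1x + 2y) = 1·DFT(x) + 2·DFT(y)
= 1·[-5, -0.5000-2.5981i, -0.5000+2.5981i] + 2·[0, 1.5000+4.3301i, 1.5000-4.3301i]

Computing element-wise:
Z[0] = 1·(-5) + 2·(0) = -5
Z[1] = 1·(-0.5000-2.5981i) + 2·(1.5000+4.3301i) = 2.5000+6.0621i
Z[2] = 1·(-0.5000+2.5981i) + 2·(1.5000-4.3301i) = 2.5000-6.0621i

DFT(1x + 2y) = 1·X + 2·Y = [-5, 2.5000+6.0621i, 2.5000-6.0621i]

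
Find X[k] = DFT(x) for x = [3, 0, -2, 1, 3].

X[k] = Σ(n=0 to 4) x[n] · ω_5^(nk)
where ω_5 = e^(-2πi/5)

Computing each X[k]:
X[0] = 5
X[1] = 4.7361+4.6165i
X[2] = 0.2639-1.0898i
X[3] = 0.2639+1.0898i
X[4] = 4.7361-4.6165i

X = [5, 4.7361+4.6165i, 0.2639-1.0898i, 0.2639+1.0898i, 4.7361-4.6165i]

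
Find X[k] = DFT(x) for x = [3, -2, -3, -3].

X[k] = Σ(n=0 to 3) x[n] · ω_4^(nk)
where ω_4 = e^(-2πi/4)

Computing each X[k]:
X[0] = -5
X[1] = 6-1i
X[2] = 5
X[3] = 6+1i

X = [-5, 6-1i, 5, 6+1i]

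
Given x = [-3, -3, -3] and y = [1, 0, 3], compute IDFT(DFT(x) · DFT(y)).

(x ⊛ y)[n] = Σ(m=0 to 2) x[m] · y[(n-m) mod 3]

Computing each output sample:
(x ⊛ y)[0] = -12
(x ⊛ y)[1] = -12
(x ⊛ y)[2] = -12

x ⊛ y = [-12, -12, -12]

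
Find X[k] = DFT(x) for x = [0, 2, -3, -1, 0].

X[k] = Σ(n=0 to 4) x[n] · ω_5^(nk)
where ω_5 = e^(-2πi/5)

Computing each X[k]:
X[0] = -2
X[1] = 3.8541-0.7265i
X[2] = -2.8541-3.0777i
X[3] = -2.8541+3.0777i
X[4] = 3.8541+0.7265i

X = [-2, 3.8541-0.7265i, -2.8541-3.0777i, -2.8541+3.0777i, 3.8541+0.7265i]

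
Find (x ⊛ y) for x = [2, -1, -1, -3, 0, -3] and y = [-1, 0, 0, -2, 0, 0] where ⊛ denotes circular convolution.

(x ⊛ y)[n] = Σ(m=0 to 5) x[m] · y[(n-m) mod 6]

Computing each output sample:
(x ⊛ y)[0] = 4
(x ⊛ y)[1] = 1
(x ⊛ y)[2] = 7
(x ⊛ y)[3] = -1
(x ⊛ y)[4] = 2
(x ⊛ y)[5] = 5

x ⊛ y = [4, 1, 7, -1, 2, 5]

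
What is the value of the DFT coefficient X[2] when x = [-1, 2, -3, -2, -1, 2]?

X[2] = Σ(n=0 to 5) x[n] · ω_6^(2n) where ω_6 = e^(-2πi/6)
= (-1)·ω_6^0 + (2)·ω_6^2 + (-3)·ω_6^4 + (-2)·ω_6^6 + (-1)·ω_6^8 + (2)·ω_6^10

X[2] = -3.0000-1.7321i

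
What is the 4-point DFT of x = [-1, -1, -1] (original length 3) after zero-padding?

Original 3-point DFT: [-3, 0, 0]
Zero-padded 4-point DFT provides frequency interpolation.

DFT_4([x, 0, ...]) = [-3, 1i, -1, -1i]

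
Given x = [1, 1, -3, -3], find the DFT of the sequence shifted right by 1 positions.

Time shift by 1: X_shifted[k] = ω_4^(1k) · X[k]
Shifted x = [-3, 1, 1, -3]

DFT(x[n-1]) = [-4, -4-4i, 0, -4+4i]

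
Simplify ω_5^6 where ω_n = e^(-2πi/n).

Since ω_5^5 = 1, powers reduce modulo 5.
6 mod 5 = 1
So ω_5^6 = ω_5^1 = e^(-2πi·1/5)

ω_5^6 = ω_5^1 = 0.3090-0.9511i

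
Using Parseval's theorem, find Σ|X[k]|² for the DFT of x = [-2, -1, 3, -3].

Parseval: Σ|x[n]|² = (1/N)Σ|X[k]|², so Σ|X[k]|² = N·Σ|x[n]|² = 4·23.0000

Σ|X[k]|² = N·Σ|x[n]|² = 4·23.0000 = 92.0000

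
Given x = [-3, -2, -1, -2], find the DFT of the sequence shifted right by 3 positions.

Time shift by 3: X_shifted[k] = ω_4^(3k) · X[k]
Shifted x = [-2, -1, -2, -3]

DFT(x[n-3]) = [-8, -2i, 0, 2i]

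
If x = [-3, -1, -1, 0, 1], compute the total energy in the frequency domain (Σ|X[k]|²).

Parseval: Σ|x[n]|² = (1/N)Σ|X[k]|², so Σ|X[k]|² = N·Σ|x[n]|² = 5·12.0000

Σ|X[k]|² = N·Σ|x[n]|² = 5·12.0000 = 60.0000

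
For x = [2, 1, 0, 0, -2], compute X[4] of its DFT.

X[4] = Σ(n=0 to 4) x[n] · ω_5^(4n) where ω_5 = e^(-2πi/5)
= (2)·ω_5^0 + (1)·ω_5^4 + (0)·ω_5^8 + (0)·ω_5^12 + (-2)·ω_5^16

X[4] = 1.6910+2.8532i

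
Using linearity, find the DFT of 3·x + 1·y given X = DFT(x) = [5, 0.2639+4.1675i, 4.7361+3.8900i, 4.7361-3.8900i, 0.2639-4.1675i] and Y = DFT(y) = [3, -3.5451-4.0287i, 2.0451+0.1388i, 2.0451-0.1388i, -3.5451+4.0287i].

By linearity: DFT(3x + 1y) = 3·DFT(x) + 1·DFT(y)
= 3·[5, 0.2639+4.1675i, 4.7361+3.8900i, 4.7361-3.8900i, 0.2639-4.1675i] + 1·[3, -3.5451-4.0287i, 2.0451+0.1388i, 2.0451-0.1388i, -3.5451+4.0287i]

Computing element-wise:
Z[0] = 3·(5) + 1·(3) = 18
Z[1] = 3·(0.2639+4.1675i) + 1·(-3.5451-4.0287i) = -2.7534+8.4738i
Z[2] = 3·(4.7361+3.8900i) + 1·(2.0451+0.1388i) = 16.2534+11.8088i
Z[3] = 3·(4.7361-3.8900i) + 1·(2.0451-0.1388i) = 16.2534-11.8088i
Z[4] = 3·(0.2639-4.1675i) + 1·(-3.5451+4.0287i) = -2.7534-8.4738i

DFT(3x + 1y) = 3·X + 1·Y = [18, -2.7534+8.4738i, 16.2534+11.8088i, 16.2534-11.8088i, -2.7534-8.4738i]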